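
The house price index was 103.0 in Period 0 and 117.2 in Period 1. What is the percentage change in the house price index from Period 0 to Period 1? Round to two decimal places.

Change = (117.2 − 103.0) / 103.0 × 100
       = 14.2 / 103.0 × 100 = 13.7864%

13.79%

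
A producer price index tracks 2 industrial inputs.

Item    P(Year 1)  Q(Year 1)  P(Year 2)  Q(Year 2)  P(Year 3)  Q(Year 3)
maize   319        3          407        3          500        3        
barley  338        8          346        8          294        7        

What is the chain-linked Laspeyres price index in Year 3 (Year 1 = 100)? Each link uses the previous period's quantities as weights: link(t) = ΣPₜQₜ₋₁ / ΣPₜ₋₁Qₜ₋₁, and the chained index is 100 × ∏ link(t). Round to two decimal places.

Link Year 1→Year 2:
ΣP(Year 2)Q(Year 1) = 407×3 + 346×8 = 1221 + 2768 = 3989
ΣP(Year 1)Q(Year 1) = 319×3 + 338×8 = 957 + 2704 = 3661
link = 3989/3661 = 1.089593
Link Year 2→Year 3:
ΣP(Year 3)Q(Year 2) = 500×3 + 294×8 = 1500 + 2352 = 3852
ΣP(Year 2)Q(Year 2) = 407×3 + 346×8 = 1221 + 2768 = 3989
link = 3852/3989 = 0.965656
Chained index = 100 × 1.089593 × 0.965656 = 105.2172

105.22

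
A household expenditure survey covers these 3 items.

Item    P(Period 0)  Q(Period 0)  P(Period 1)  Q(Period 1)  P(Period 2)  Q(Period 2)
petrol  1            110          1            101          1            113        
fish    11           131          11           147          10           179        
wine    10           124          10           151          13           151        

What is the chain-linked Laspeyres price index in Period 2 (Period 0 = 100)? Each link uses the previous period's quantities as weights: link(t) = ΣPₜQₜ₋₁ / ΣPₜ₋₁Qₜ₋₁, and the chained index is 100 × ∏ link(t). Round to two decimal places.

Link Period 0→Period 1:
ΣP(Period 1)Q(Period 0) = 1×110 + 11×131 + 10×124 = 110 + 1441 + 1240 = 2791
ΣP(Period 0)Q(Period 0) = 1×110 + 11×131 + 10×124 = 110 + 1441 + 1240 = 2791
link = 2791/2791 = 1.000000
Link Period 1→Period 2:
ΣP(Period 2)Q(Period 1) = 1×101 + 10×147 + 13×151 = 101 + 1470 + 1963 = 3534
ΣP(Period 1)Q(Period 1) = 1×101 + 11×147 + 10×151 = 101 + 1617 + 1510 = 3228
link = 3534/3228 = 1.094796
Chained index = 100 × 1.000000 × 1.094796 = 109.4796

109.48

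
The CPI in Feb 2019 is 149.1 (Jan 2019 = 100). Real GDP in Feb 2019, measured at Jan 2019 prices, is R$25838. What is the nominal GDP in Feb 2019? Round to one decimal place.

38524.5

Nominal = Real × (Index/100) = 25838 × (149.1/100)
        = 25838 × 1.491 = 38524.4580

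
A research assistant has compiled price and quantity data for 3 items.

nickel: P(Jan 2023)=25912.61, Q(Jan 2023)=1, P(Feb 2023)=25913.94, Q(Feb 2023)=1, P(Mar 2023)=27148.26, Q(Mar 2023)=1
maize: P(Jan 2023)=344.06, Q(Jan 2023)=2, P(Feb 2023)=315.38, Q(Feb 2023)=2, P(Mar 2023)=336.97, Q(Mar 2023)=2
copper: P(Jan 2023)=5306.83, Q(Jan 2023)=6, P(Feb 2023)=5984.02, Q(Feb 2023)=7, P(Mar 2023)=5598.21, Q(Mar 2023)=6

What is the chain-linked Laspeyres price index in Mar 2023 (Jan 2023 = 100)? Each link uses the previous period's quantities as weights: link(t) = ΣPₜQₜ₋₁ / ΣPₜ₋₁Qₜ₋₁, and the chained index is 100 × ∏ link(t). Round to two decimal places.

104.63

Link Jan 2023→Feb 2023:
ΣP(Feb 2023)Q(Jan 2023) = 25913.94×1 + 315.38×2 + 5984.02×6 = 25913.94 + 630.76 + 35904.12 = 62448.82
ΣP(Jan 2023)Q(Jan 2023) = 25912.61×1 + 344.06×2 + 5306.83×6 = 25912.61 + 688.12 + 31840.98 = 58441.71
link = 62448.82/58441.71 = 1.068566
Link Feb 2023→Mar 2023:
ΣP(Mar 2023)Q(Feb 2023) = 27148.26×1 + 336.97×2 + 5598.21×7 = 27148.26 + 673.94 + 39187.47 = 67009.67
ΣP(Feb 2023)Q(Feb 2023) = 25913.94×1 + 315.38×2 + 5984.02×7 = 25913.94 + 630.76 + 41888.14 = 68432.84
link = 67009.67/68432.84 = 0.979203
Chained index = 100 × 1.068566 × 0.979203 = 104.6343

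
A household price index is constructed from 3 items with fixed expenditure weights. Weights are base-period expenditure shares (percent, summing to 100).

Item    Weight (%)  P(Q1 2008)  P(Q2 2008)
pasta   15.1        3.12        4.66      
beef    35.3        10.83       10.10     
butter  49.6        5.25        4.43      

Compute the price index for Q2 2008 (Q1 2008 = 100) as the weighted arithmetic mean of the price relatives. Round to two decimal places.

pasta: 15.1 × (4.66/3.12) = 15.1 × 1.493590 = 22.5532
beef: 35.3 × (10.10/10.83) = 35.3 × 0.932595 = 32.9206
butter: 49.6 × (4.43/5.25) = 49.6 × 0.843810 = 41.8530
Index = Σ wᵢ·(p₁ᵢ/p₀ᵢ) = 22.5532 + 32.9206 + 41.8530 = 97.3267

97.33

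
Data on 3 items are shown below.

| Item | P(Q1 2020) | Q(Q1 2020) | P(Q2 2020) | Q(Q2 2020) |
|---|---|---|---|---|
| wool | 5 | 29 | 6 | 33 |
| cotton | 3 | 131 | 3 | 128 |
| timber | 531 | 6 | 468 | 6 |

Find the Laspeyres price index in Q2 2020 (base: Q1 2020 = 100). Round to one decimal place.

Laspeyres price index uses base-period quantities as weights.
ΣP(Q2 2020)·Q(Q1 2020) = 6×29 + 3×131 + 468×6 = 174 + 393 + 2808 = 3375
ΣP(Q1 2020)·Q(Q1 2020) = 5×29 + 3×131 + 531×6 = 145 + 393 + 3186 = 3724
Index = 3375 / 3724 × 100 = 90.6284

90.6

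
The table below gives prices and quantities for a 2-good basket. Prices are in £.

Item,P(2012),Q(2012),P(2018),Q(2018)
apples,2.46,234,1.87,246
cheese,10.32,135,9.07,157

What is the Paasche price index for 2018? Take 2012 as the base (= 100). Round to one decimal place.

Paasche price index uses current-period quantities as weights.
ΣP(2018)·Q(2018) = 1.87×246 + 9.07×157 = 460.02 + 1423.99 = 1884.01
ΣP(2012)·Q(2018) = 2.46×246 + 10.32×157 = 605.16 + 1620.24 = 2225.4
Index = 1884.01 / 2225.4 × 100 = 84.6594

84.7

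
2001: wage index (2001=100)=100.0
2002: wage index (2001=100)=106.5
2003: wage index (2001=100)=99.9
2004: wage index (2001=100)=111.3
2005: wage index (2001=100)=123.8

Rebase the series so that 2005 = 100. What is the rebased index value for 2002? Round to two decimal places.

86.03

Rebased(2002) = 106.5 / 123.8 × 100 = 86.0258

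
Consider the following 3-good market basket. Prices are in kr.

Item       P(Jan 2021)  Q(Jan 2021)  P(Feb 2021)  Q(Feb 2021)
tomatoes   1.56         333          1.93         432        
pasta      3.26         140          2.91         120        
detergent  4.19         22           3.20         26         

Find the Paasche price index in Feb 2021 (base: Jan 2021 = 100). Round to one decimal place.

107.8

Paasche price index uses current-period quantities as weights.
ΣP(Feb 2021)·Q(Feb 2021) = 1.93×432 + 2.91×120 + 3.20×26 = 833.76 + 349.2 + 83.2 = 1266.16
ΣP(Jan 2021)·Q(Feb 2021) = 1.56×432 + 3.26×120 + 4.19×26 = 673.92 + 391.2 + 108.94 = 1174.06
Index = 1266.16 / 1174.06 × 100 = 107.8446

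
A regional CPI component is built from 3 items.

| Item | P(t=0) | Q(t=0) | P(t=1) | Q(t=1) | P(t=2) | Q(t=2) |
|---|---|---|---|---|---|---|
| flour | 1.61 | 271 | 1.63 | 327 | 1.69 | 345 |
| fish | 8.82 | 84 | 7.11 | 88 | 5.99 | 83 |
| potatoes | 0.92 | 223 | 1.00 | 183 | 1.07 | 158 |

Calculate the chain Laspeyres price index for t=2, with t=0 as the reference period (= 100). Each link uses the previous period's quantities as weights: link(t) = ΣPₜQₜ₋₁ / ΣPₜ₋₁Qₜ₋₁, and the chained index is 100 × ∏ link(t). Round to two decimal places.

Link t=0→t=1:
ΣP(t=1)Q(t=0) = 1.63×271 + 7.11×84 + 1.00×223 = 441.73 + 597.24 + 223 = 1261.97
ΣP(t=0)Q(t=0) = 1.61×271 + 8.82×84 + 0.92×223 = 436.31 + 740.88 + 205.16 = 1382.35
link = 1261.97/1382.35 = 0.912916
Link t=1→t=2:
ΣP(t=2)Q(t=1) = 1.69×327 + 5.99×88 + 1.07×183 = 552.63 + 527.12 + 195.81 = 1275.56
ΣP(t=1)Q(t=1) = 1.63×327 + 7.11×88 + 1.00×183 = 533.01 + 625.68 + 183 = 1341.69
link = 1275.56/1341.69 = 0.950711
Chained index = 100 × 0.912916 × 0.950711 = 86.7920

86.79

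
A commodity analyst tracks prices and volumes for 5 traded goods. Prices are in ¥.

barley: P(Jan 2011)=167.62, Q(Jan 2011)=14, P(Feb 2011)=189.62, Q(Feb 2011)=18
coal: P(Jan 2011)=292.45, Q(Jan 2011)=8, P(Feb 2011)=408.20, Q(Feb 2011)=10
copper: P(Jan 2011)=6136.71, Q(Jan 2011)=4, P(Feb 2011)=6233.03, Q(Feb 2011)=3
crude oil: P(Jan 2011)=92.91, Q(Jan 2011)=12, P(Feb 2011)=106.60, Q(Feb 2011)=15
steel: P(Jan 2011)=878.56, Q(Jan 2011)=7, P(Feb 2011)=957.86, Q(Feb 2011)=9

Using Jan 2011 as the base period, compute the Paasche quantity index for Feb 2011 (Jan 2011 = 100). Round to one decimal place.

93.8

Paasche quantity index uses current-period prices as weights.
ΣP(Feb 2011)·Q(Feb 2011) = 189.62×18 + 408.20×10 + 6233.03×3 + 106.60×15 + 957.86×9 = 3413.16 + 4082 + 18699.09 + 1599 + 8620.74 = 36413.99
ΣP(Feb 2011)·Q(Jan 2011) = 189.62×14 + 408.20×8 + 6233.03×4 + 106.60×12 + 957.86×7 = 2654.68 + 3265.6 + 24932.12 + 1279.2 + 6705.02 = 38836.62
Index = 36413.99 / 38836.62 × 100 = 93.7620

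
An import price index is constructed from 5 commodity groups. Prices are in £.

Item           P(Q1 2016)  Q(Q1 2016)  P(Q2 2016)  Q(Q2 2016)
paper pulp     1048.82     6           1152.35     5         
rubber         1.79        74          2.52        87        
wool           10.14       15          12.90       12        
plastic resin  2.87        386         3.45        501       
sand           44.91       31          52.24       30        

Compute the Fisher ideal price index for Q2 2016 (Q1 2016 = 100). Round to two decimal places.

Laspeyres component (base-period weights):
ΣP(Q2 2016)Q(Q1 2016) = 1152.35×6 + 2.52×74 + 12.90×15 + 3.45×386 + 52.24×31 = 6914.1 + 186.48 + 193.5 + 1331.7 + 1619.44 = 10245.22
ΣP(Q1 2016)Q(Q1 2016) = 1048.82×6 + 1.79×74 + 10.14×15 + 2.87×386 + 44.91×31 = 6292.92 + 132.46 + 152.1 + 1107.82 + 1392.21 = 9077.51
L = 10245.22 / 9077.51 × 100 = 112.8638
Paasche component (current-period weights):
ΣP(Q2 2016)Q(Q2 2016) = 1152.35×5 + 2.52×87 + 12.90×12 + 3.45×501 + 52.24×30 = 5761.75 + 219.24 + 154.8 + 1728.45 + 1567.2 = 9431.44
ΣP(Q1 2016)Q(Q2 2016) = 1048.82×5 + 1.79×87 + 10.14×12 + 2.87×501 + 44.91×30 = 5244.1 + 155.73 + 121.68 + 1437.87 + 1347.3 = 8306.68
P = 9431.44 / 8306.68 × 100 = 113.5404
Fisher = √(L × P) = √(112.8638 × 113.5404) = 113.2016

113.20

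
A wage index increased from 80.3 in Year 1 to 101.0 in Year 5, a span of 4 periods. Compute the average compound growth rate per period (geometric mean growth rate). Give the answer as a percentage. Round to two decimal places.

5.90%

Growth factor = (101.0/80.3)^(1/4) = (1.257783)^(1/4) = 1.059013
Growth rate = 1.059013 − 1 = 0.059013 = 5.9013%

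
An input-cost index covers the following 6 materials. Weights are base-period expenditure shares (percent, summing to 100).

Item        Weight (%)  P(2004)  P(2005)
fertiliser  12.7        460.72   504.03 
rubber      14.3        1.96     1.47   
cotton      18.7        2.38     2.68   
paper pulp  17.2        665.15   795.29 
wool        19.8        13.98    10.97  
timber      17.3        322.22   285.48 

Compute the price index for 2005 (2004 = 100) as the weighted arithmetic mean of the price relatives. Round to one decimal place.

fertiliser: 12.7 × (504.03/460.72) = 12.7 × 1.094005 = 13.8939
rubber: 14.3 × (1.47/1.96) = 14.3 × 0.750000 = 10.7250
cotton: 18.7 × (2.68/2.38) = 18.7 × 1.126050 = 21.0571
paper pulp: 17.2 × (795.29/665.15) = 17.2 × 1.195655 = 20.5653
wool: 19.8 × (10.97/13.98) = 19.8 × 0.784692 = 15.5369
timber: 17.3 × (285.48/322.22) = 17.3 × 0.885979 = 15.3274
Index = Σ wᵢ·(p₁ᵢ/p₀ᵢ) = 13.8939 + 10.7250 + 21.0571 + 20.5653 + 15.5369 + 15.3274 = 97.1056

97.1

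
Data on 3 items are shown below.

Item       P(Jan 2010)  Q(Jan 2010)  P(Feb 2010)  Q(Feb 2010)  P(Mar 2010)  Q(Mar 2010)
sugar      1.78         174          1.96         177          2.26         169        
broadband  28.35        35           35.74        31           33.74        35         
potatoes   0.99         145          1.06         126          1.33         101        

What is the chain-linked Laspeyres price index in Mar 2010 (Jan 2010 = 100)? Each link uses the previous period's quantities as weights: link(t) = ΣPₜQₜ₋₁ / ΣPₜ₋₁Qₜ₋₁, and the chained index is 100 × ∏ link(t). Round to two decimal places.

122.67

Link Jan 2010→Feb 2010:
ΣP(Feb 2010)Q(Jan 2010) = 1.96×174 + 35.74×35 + 1.06×145 = 341.04 + 1250.9 + 153.7 = 1745.64
ΣP(Jan 2010)Q(Jan 2010) = 1.78×174 + 28.35×35 + 0.99×145 = 309.72 + 992.25 + 143.55 = 1445.52
link = 1745.64/1445.52 = 1.207621
Link Feb 2010→Mar 2010:
ΣP(Mar 2010)Q(Feb 2010) = 2.26×177 + 33.74×31 + 1.33×126 = 400.02 + 1045.94 + 167.58 = 1613.54
ΣP(Feb 2010)Q(Feb 2010) = 1.96×177 + 35.74×31 + 1.06×126 = 346.92 + 1107.94 + 133.56 = 1588.42
link = 1613.54/1588.42 = 1.015814
Chained index = 100 × 1.207621 × 1.015814 = 122.6719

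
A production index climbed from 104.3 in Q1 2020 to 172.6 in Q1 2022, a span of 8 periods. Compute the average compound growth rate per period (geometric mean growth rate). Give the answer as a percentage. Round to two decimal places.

6.50%

Growth factor = (172.6/104.3)^(1/8) = (1.654842)^(1/8) = 1.064988
Growth rate = 1.064988 − 1 = 0.064988 = 6.4988%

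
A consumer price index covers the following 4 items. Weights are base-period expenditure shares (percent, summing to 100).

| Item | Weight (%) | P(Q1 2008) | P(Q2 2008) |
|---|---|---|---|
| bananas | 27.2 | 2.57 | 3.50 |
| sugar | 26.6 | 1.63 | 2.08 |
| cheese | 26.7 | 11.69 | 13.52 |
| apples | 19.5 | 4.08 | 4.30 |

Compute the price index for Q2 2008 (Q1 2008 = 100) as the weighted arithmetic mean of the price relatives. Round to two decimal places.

bananas: 27.2 × (3.50/2.57) = 27.2 × 1.361868 = 37.0428
sugar: 26.6 × (2.08/1.63) = 26.6 × 1.276074 = 33.9436
cheese: 26.7 × (13.52/11.69) = 26.7 × 1.156544 = 30.8797
apples: 19.5 × (4.30/4.08) = 19.5 × 1.053922 = 20.5515
Index = Σ wᵢ·(p₁ᵢ/p₀ᵢ) = 37.0428 + 33.9436 + 30.8797 + 20.5515 = 122.4176

122.42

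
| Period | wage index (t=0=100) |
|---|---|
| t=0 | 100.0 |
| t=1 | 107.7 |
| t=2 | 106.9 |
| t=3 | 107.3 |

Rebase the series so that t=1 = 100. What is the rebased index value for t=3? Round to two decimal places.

Rebased(t=3) = 107.3 / 107.7 × 100 = 99.6286

99.63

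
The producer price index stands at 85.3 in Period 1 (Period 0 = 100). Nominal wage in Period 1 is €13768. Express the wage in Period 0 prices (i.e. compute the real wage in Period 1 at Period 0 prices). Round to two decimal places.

16140.68

Real = Nominal ÷ (Index/100) = 13768 ÷ (85.3/100)
     = 13768 ÷ 0.853 = 16140.6800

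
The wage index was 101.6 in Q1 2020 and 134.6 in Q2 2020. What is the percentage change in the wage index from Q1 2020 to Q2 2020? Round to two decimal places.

32.48%

Change = (134.6 − 101.6) / 101.6 × 100
       = 33.0 / 101.6 × 100 = 32.4803%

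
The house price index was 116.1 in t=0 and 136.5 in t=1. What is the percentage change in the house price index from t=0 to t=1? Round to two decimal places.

17.57%

Change = (136.5 − 116.1) / 116.1 × 100
       = 20.4 / 116.1 × 100 = 17.5711%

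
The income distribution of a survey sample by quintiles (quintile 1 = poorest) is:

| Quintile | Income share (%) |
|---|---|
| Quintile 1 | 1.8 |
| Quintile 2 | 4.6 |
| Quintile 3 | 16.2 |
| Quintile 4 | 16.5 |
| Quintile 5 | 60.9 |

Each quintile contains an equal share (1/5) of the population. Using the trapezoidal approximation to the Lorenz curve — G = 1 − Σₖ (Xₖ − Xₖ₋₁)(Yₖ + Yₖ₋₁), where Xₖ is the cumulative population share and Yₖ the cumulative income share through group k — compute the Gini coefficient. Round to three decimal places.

Cumulative income shares Yₖ: 0.0180, 0.0640, 0.2260, 0.3910, 1.0000
Σ (Xₖ−Xₖ₋₁)(Yₖ+Yₖ₋₁) = (1/5)(0.0180+0.0000) + (1/5)(0.0640+0.0180) + (1/5)(0.2260+0.0640) + (1/5)(0.3910+0.2260) + (1/5)(1.0000+0.3910)
  = 0.0036 + 0.0164 + 0.0580 + 0.1234 + 0.2782 = 0.4796
G = 1 − 0.4796 = 0.5204

0.520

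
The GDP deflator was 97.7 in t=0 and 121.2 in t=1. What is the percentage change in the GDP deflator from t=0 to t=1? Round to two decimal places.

Change = (121.2 − 97.7) / 97.7 × 100
       = 23.5 / 97.7 × 100 = 24.0532%

24.05%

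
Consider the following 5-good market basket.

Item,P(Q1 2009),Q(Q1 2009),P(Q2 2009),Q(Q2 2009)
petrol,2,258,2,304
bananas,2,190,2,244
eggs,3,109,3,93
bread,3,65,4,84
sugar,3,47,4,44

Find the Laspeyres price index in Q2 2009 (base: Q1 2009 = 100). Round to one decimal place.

Laspeyres price index uses base-period quantities as weights.
ΣP(Q2 2009)·Q(Q1 2009) = 2×258 + 2×190 + 3×109 + 4×65 + 4×47 = 516 + 380 + 327 + 260 + 188 = 1671
ΣP(Q1 2009)·Q(Q1 2009) = 2×258 + 2×190 + 3×109 + 3×65 + 3×47 = 516 + 380 + 327 + 195 + 141 = 1559
Index = 1671 / 1559 × 100 = 107.1841

107.2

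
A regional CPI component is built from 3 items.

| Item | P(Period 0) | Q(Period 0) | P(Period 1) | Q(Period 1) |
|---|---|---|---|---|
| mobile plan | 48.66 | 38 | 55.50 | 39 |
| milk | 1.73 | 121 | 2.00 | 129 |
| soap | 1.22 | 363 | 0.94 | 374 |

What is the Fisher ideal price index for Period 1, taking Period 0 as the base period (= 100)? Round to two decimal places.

Laspeyres component (base-period weights):
ΣP(Period 1)Q(Period 0) = 55.50×38 + 2.00×121 + 0.94×363 = 2109 + 242 + 341.22 = 2692.22
ΣP(Period 0)Q(Period 0) = 48.66×38 + 1.73×121 + 1.22×363 = 1849.08 + 209.33 + 442.86 = 2501.27
L = 2692.22 / 2501.27 × 100 = 107.6341
Paasche component (current-period weights):
ΣP(Period 1)Q(Period 1) = 55.50×39 + 2.00×129 + 0.94×374 = 2164.5 + 258 + 351.56 = 2774.06
ΣP(Period 0)Q(Period 1) = 48.66×39 + 1.73×129 + 1.22×374 = 1897.74 + 223.17 + 456.28 = 2577.19
P = 2774.06 / 2577.19 × 100 = 107.6389
Fisher = √(L × P) = √(107.6341 × 107.6389) = 107.6365

107.64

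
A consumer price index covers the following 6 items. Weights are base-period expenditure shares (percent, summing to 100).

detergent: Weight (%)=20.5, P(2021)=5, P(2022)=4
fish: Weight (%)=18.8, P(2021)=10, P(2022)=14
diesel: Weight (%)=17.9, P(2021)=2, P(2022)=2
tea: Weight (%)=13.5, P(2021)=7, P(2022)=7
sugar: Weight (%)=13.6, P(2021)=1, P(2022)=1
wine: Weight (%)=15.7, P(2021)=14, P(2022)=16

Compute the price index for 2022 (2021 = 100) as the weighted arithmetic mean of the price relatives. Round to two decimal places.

detergent: 20.5 × (4/5) = 20.5 × 0.800000 = 16.4000
fish: 18.8 × (14/10) = 18.8 × 1.400000 = 26.3200
diesel: 17.9 × (2/2) = 17.9 × 1.000000 = 17.9000
tea: 13.5 × (7/7) = 13.5 × 1.000000 = 13.5000
sugar: 13.6 × (1/1) = 13.6 × 1.000000 = 13.6000
wine: 15.7 × (16/14) = 15.7 × 1.142857 = 17.9429
Index = Σ wᵢ·(p₁ᵢ/p₀ᵢ) = 16.4000 + 26.3200 + 17.9000 + 13.5000 + 13.6000 + 17.9429 = 105.6629

105.66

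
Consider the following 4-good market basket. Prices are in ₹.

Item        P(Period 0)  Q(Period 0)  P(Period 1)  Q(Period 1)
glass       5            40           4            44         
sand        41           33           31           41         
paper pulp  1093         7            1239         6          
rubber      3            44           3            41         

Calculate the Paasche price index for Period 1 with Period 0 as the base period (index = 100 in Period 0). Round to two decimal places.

104.92

Paasche price index uses current-period quantities as weights.
ΣP(Period 1)·Q(Period 1) = 4×44 + 31×41 + 1239×6 + 3×41 = 176 + 1271 + 7434 + 123 = 9004
ΣP(Period 0)·Q(Period 1) = 5×44 + 41×41 + 1093×6 + 3×41 = 220 + 1681 + 6558 + 123 = 8582
Index = 9004 / 8582 × 100 = 104.9173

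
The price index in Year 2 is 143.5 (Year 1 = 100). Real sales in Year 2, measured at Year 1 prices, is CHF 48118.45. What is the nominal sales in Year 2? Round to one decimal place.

69050.0

Nominal = Real × (Index/100) = 48118.45 × (143.5/100)
        = 48118.45 × 1.435 = 69049.9757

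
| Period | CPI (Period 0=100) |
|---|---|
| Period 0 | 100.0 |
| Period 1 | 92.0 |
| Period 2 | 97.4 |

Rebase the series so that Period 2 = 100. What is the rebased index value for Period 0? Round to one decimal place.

Rebased(Period 0) = 100.0 / 97.4 × 100 = 102.6694

102.7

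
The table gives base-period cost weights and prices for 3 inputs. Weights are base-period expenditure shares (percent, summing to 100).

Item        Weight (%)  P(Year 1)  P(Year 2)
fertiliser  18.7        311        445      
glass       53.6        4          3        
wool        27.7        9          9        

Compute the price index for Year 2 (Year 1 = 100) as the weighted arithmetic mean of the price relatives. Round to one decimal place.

94.7

fertiliser: 18.7 × (445/311) = 18.7 × 1.430868 = 26.7572
glass: 53.6 × (3/4) = 53.6 × 0.750000 = 40.2000
wool: 27.7 × (9/9) = 27.7 × 1.000000 = 27.7000
Index = Σ wᵢ·(p₁ᵢ/p₀ᵢ) = 26.7572 + 40.2000 + 27.7000 = 94.6572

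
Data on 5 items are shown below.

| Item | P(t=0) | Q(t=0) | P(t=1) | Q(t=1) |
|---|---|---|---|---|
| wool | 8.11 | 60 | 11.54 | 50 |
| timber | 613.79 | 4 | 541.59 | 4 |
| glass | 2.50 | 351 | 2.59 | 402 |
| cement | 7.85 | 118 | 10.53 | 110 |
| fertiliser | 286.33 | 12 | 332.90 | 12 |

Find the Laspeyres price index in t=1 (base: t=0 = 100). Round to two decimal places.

Laspeyres price index uses base-period quantities as weights.
ΣP(t=1)·Q(t=0) = 11.54×60 + 541.59×4 + 2.59×351 + 10.53×118 + 332.90×12 = 692.4 + 2166.36 + 909.09 + 1242.54 + 3994.8 = 9005.19
ΣP(t=0)·Q(t=0) = 8.11×60 + 613.79×4 + 2.50×351 + 7.85×118 + 286.33×12 = 486.6 + 2455.16 + 877.5 + 926.3 + 3435.96 = 8181.52
Index = 9005.19 / 8181.52 × 100 = 110.0674

110.07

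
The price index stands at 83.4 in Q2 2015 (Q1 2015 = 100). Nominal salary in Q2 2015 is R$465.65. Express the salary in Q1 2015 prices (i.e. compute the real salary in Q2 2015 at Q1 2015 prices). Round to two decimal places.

Real = Nominal ÷ (Index/100) = 465.65 ÷ (83.4/100)
     = 465.65 ÷ 0.834 = 558.3333

558.33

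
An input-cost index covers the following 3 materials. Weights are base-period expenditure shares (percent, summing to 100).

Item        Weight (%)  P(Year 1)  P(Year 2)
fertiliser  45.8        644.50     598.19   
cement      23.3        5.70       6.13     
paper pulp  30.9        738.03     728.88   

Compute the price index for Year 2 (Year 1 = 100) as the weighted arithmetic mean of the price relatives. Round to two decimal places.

fertiliser: 45.8 × (598.19/644.50) = 45.8 × 0.928146 = 42.5091
cement: 23.3 × (6.13/5.70) = 23.3 × 1.075439 = 25.0577
paper pulp: 30.9 × (728.88/738.03) = 30.9 × 0.987602 = 30.5169
Index = Σ wᵢ·(p₁ᵢ/p₀ᵢ) = 42.5091 + 25.0577 + 30.5169 = 98.0837

98.08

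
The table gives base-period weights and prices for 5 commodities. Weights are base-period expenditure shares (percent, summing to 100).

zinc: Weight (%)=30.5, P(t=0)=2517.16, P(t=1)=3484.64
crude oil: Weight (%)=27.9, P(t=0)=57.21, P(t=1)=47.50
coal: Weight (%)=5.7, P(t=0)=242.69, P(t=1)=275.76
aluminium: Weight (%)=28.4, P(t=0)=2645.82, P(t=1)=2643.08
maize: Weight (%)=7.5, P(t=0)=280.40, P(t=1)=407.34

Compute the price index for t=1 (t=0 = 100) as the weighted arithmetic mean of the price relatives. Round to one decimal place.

zinc: 30.5 × (3484.64/2517.16) = 30.5 × 1.384354 = 42.2228
crude oil: 27.9 × (47.50/57.21) = 27.9 × 0.830274 = 23.1647
coal: 5.7 × (275.76/242.69) = 5.7 × 1.136264 = 6.4767
aluminium: 28.4 × (2643.08/2645.82) = 28.4 × 0.998964 = 28.3706
maize: 7.5 × (407.34/280.40) = 7.5 × 1.452710 = 10.8953
Index = Σ wᵢ·(p₁ᵢ/p₀ᵢ) = 42.2228 + 23.1647 + 6.4767 + 28.3706 + 10.8953 = 111.1301

111.1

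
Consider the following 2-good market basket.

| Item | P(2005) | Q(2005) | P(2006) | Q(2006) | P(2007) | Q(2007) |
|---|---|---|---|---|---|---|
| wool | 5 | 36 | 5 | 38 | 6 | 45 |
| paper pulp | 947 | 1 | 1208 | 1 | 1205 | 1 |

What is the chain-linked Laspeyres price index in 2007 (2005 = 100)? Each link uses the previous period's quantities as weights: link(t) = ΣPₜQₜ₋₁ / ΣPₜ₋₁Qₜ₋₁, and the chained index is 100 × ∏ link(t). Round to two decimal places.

126.24

Link 2005→2006:
ΣP(2006)Q(2005) = 5×36 + 1208×1 = 180 + 1208 = 1388
ΣP(2005)Q(2005) = 5×36 + 947×1 = 180 + 947 = 1127
link = 1388/1127 = 1.231588
Link 2006→2007:
ΣP(2007)Q(2006) = 6×38 + 1205×1 = 228 + 1205 = 1433
ΣP(2006)Q(2006) = 5×38 + 1208×1 = 190 + 1208 = 1398
link = 1433/1398 = 1.025036
Chained index = 100 × 1.231588 × 1.025036 = 126.2422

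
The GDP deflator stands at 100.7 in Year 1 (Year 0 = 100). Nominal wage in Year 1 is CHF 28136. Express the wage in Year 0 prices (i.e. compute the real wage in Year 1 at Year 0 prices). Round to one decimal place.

Real = Nominal ÷ (Index/100) = 28136 ÷ (100.7/100)
     = 28136 ÷ 1.007 = 27940.4171

27940.4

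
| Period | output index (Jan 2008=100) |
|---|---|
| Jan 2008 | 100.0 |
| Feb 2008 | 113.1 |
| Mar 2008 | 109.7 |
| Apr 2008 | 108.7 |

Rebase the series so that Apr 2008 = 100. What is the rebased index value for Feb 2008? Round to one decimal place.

Rebased(Feb 2008) = 113.1 / 108.7 × 100 = 104.0478

104.0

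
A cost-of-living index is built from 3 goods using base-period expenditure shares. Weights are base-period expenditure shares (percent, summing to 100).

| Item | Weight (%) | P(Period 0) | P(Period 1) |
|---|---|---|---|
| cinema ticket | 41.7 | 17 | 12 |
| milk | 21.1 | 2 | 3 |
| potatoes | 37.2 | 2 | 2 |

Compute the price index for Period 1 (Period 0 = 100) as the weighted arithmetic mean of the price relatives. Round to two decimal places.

98.29

cinema ticket: 41.7 × (12/17) = 41.7 × 0.705882 = 29.4353
milk: 21.1 × (3/2) = 21.1 × 1.500000 = 31.6500
potatoes: 37.2 × (2/2) = 37.2 × 1.000000 = 37.2000
Index = Σ wᵢ·(p₁ᵢ/p₀ᵢ) = 29.4353 + 31.6500 + 37.2000 = 98.2853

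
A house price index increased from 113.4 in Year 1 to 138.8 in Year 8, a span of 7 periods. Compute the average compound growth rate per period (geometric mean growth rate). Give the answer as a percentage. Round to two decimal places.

Growth factor = (138.8/113.4)^(1/7) = (1.223986)^(1/7) = 1.029294
Growth rate = 1.029294 − 1 = 0.029294 = 2.9294%

2.93%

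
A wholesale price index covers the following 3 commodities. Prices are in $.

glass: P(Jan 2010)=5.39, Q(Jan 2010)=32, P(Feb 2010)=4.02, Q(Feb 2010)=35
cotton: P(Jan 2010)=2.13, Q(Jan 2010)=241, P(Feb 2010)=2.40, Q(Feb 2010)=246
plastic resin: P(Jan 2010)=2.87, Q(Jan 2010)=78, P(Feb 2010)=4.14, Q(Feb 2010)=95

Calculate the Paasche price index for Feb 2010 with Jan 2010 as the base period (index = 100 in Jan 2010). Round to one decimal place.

Paasche price index uses current-period quantities as weights.
ΣP(Feb 2010)·Q(Feb 2010) = 4.02×35 + 2.40×246 + 4.14×95 = 140.7 + 590.4 + 393.3 = 1124.4
ΣP(Jan 2010)·Q(Feb 2010) = 5.39×35 + 2.13×246 + 2.87×95 = 188.65 + 523.98 + 272.65 = 985.28
Index = 1124.4 / 985.28 × 100 = 114.1198

114.1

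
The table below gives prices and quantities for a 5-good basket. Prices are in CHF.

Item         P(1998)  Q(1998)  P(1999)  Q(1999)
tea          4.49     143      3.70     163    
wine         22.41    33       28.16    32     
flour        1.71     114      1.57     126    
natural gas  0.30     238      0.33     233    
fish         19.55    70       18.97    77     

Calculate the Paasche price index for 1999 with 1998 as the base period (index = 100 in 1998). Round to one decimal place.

Paasche price index uses current-period quantities as weights.
ΣP(1999)·Q(1999) = 3.70×163 + 28.16×32 + 1.57×126 + 0.33×233 + 18.97×77 = 603.1 + 901.12 + 197.82 + 76.89 + 1460.69 = 3239.62
ΣP(1998)·Q(1999) = 4.49×163 + 22.41×32 + 1.71×126 + 0.30×233 + 19.55×77 = 731.87 + 717.12 + 215.46 + 69.9 + 1505.35 = 3239.7
Index = 3239.62 / 3239.7 × 100 = 99.9975

100.0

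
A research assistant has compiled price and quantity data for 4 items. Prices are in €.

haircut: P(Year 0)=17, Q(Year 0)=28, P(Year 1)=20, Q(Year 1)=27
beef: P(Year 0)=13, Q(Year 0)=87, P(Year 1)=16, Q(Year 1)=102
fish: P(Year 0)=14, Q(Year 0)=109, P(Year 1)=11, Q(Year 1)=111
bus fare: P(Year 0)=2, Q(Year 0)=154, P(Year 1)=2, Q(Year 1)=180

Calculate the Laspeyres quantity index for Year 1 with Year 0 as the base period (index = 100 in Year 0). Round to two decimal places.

Laspeyres quantity index uses base-period prices as weights.
ΣP(Year 0)·Q(Year 1) = 17×27 + 13×102 + 14×111 + 2×180 = 459 + 1326 + 1554 + 360 = 3699
ΣP(Year 0)·Q(Year 0) = 17×28 + 13×87 + 14×109 + 2×154 = 476 + 1131 + 1526 + 308 = 3441
Index = 3699 / 3441 × 100 = 107.4978

107.50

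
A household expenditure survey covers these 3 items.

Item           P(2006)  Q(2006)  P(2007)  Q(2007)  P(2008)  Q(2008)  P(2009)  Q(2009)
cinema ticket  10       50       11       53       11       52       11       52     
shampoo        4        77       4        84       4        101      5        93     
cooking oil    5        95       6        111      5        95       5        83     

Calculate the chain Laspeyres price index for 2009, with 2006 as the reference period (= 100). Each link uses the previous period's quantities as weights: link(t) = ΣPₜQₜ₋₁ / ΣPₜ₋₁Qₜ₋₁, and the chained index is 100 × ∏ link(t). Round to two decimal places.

110.71

Link 2006→2007:
ΣP(2007)Q(2006) = 11×50 + 4×77 + 6×95 = 550 + 308 + 570 = 1428
ΣP(2006)Q(2006) = 10×50 + 4×77 + 5×95 = 500 + 308 + 475 = 1283
link = 1428/1283 = 1.113016
Link 2007→2008:
ΣP(2008)Q(2007) = 11×53 + 4×84 + 5×111 = 583 + 336 + 555 = 1474
ΣP(2007)Q(2007) = 11×53 + 4×84 + 6×111 = 583 + 336 + 666 = 1585
link = 1474/1585 = 0.929968
Link 2008→2009:
ΣP(2009)Q(2008) = 11×52 + 5×101 + 5×95 = 572 + 505 + 475 = 1552
ΣP(2008)Q(2008) = 11×52 + 4×101 + 5×95 = 572 + 404 + 475 = 1451
link = 1552/1451 = 1.069607
Chained index = 100 × 1.113016 × 0.929968 × 1.069607 = 110.7118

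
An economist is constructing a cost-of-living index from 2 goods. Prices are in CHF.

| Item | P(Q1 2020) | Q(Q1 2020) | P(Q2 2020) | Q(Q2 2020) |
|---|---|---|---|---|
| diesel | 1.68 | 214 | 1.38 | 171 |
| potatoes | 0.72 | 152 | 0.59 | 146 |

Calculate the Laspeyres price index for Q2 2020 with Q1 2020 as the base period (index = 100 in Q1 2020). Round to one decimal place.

82.1

Laspeyres price index uses base-period quantities as weights.
ΣP(Q2 2020)·Q(Q1 2020) = 1.38×214 + 0.59×152 = 295.32 + 89.68 = 385
ΣP(Q1 2020)·Q(Q1 2020) = 1.68×214 + 0.72×152 = 359.52 + 109.44 = 468.96
Index = 385 / 468.96 × 100 = 82.0966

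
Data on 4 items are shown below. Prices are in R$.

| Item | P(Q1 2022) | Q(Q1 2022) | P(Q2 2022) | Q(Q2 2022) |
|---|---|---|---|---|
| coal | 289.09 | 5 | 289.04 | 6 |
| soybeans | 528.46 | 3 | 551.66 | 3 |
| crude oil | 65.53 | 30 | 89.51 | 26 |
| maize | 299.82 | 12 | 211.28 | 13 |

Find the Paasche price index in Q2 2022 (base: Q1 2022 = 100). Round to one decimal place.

Paasche price index uses current-period quantities as weights.
ΣP(Q2 2022)·Q(Q2 2022) = 289.04×6 + 551.66×3 + 89.51×26 + 211.28×13 = 1734.24 + 1654.98 + 2327.26 + 2746.64 = 8463.12
ΣP(Q1 2022)·Q(Q2 2022) = 289.09×6 + 528.46×3 + 65.53×26 + 299.82×13 = 1734.54 + 1585.38 + 1703.78 + 3897.66 = 8921.36
Index = 8463.12 / 8921.36 × 100 = 94.8636

94.9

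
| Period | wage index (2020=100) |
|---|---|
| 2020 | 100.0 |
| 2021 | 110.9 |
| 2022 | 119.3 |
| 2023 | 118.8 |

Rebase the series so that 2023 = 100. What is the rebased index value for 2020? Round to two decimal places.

84.18

Rebased(2020) = 100.0 / 118.8 × 100 = 84.1751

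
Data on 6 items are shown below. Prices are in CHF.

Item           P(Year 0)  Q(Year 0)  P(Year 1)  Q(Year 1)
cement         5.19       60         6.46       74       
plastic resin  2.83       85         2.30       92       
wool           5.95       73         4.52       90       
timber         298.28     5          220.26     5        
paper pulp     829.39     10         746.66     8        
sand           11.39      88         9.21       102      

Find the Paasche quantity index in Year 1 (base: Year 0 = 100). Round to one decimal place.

Paasche quantity index uses current-period prices as weights.
ΣP(Year 1)·Q(Year 1) = 6.46×74 + 2.30×92 + 4.52×90 + 220.26×5 + 746.66×8 + 9.21×102 = 478.04 + 211.6 + 406.8 + 1101.3 + 5973.28 + 939.42 = 9110.44
ΣP(Year 1)·Q(Year 0) = 6.46×60 + 2.30×85 + 4.52×73 + 220.26×5 + 746.66×10 + 9.21×88 = 387.6 + 195.5 + 329.96 + 1101.3 + 7466.6 + 810.48 = 10291.44
Index = 9110.44 / 10291.44 × 100 = 88.5244

88.5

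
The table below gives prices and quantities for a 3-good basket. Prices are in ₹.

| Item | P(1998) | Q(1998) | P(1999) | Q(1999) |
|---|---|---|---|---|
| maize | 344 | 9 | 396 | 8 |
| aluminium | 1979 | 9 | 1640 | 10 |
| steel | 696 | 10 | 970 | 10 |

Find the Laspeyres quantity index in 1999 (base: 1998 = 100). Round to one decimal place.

105.9

Laspeyres quantity index uses base-period prices as weights.
ΣP(1998)·Q(1999) = 344×8 + 1979×10 + 696×10 = 2752 + 19790 + 6960 = 29502
ΣP(1998)·Q(1998) = 344×9 + 1979×9 + 696×10 = 3096 + 17811 + 6960 = 27867
Index = 29502 / 27867 × 100 = 105.8672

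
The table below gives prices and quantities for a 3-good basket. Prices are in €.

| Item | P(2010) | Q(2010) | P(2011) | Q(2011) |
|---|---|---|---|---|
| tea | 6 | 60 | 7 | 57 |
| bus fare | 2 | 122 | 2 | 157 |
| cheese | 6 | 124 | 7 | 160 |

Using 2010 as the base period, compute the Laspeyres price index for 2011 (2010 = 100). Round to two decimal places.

Laspeyres price index uses base-period quantities as weights.
ΣP(2011)·Q(2010) = 7×60 + 2×122 + 7×124 = 420 + 244 + 868 = 1532
ΣP(2010)·Q(2010) = 6×60 + 2×122 + 6×124 = 360 + 244 + 744 = 1348
Index = 1532 / 1348 × 100 = 113.6499

113.65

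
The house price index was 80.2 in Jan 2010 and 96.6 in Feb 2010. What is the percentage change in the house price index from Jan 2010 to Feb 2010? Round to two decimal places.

20.45%

Change = (96.6 − 80.2) / 80.2 × 100
       = 16.4 / 80.2 × 100 = 20.4489%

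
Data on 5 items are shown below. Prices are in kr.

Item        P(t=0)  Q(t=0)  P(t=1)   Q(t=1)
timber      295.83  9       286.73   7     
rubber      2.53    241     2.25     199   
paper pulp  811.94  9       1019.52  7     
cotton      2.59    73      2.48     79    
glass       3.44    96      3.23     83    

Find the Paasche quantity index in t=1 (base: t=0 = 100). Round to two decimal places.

Paasche quantity index uses current-period prices as weights.
ΣP(t=1)·Q(t=1) = 286.73×7 + 2.25×199 + 1019.52×7 + 2.48×79 + 3.23×83 = 2007.11 + 447.75 + 7136.64 + 195.92 + 268.09 = 10055.51
ΣP(t=1)·Q(t=0) = 286.73×9 + 2.25×241 + 1019.52×9 + 2.48×73 + 3.23×96 = 2580.57 + 542.25 + 9175.68 + 181.04 + 310.08 = 12789.62
Index = 10055.51 / 12789.62 × 100 = 78.6224

78.62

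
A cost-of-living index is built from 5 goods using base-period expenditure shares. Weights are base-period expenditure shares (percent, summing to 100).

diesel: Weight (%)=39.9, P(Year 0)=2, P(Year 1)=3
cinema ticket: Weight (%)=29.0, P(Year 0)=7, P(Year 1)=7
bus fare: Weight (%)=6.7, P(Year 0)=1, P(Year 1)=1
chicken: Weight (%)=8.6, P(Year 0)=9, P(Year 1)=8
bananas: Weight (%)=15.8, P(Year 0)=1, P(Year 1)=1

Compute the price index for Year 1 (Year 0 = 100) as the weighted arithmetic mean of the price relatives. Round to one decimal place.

119.0

diesel: 39.9 × (3/2) = 39.9 × 1.500000 = 59.8500
cinema ticket: 29.0 × (7/7) = 29.0 × 1.000000 = 29.0000
bus fare: 6.7 × (1/1) = 6.7 × 1.000000 = 6.7000
chicken: 8.6 × (8/9) = 8.6 × 0.888889 = 7.6444
bananas: 15.8 × (1/1) = 15.8 × 1.000000 = 15.8000
Index = Σ wᵢ·(p₁ᵢ/p₀ᵢ) = 59.8500 + 29.0000 + 6.7000 + 7.6444 + 15.8000 = 118.9944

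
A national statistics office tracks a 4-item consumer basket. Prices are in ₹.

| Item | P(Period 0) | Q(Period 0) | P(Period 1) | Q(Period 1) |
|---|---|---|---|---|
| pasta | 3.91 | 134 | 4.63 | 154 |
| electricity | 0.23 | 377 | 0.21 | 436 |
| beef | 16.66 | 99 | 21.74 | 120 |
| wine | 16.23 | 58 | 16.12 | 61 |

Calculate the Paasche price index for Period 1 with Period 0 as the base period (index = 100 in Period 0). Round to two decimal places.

Paasche price index uses current-period quantities as weights.
ΣP(Period 1)·Q(Period 1) = 4.63×154 + 0.21×436 + 21.74×120 + 16.12×61 = 713.02 + 91.56 + 2608.8 + 983.32 = 4396.7
ΣP(Period 0)·Q(Period 1) = 3.91×154 + 0.23×436 + 16.66×120 + 16.23×61 = 602.14 + 100.28 + 1999.2 + 990.03 = 3691.65
Index = 4396.7 / 3691.65 × 100 = 119.0985

119.10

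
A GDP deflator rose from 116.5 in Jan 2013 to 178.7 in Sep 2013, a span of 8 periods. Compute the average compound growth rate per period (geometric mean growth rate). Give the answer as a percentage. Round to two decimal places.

5.49%

Growth factor = (178.7/116.5)^(1/8) = (1.533906)^(1/8) = 1.054933
Growth rate = 1.054933 − 1 = 0.054933 = 5.4933%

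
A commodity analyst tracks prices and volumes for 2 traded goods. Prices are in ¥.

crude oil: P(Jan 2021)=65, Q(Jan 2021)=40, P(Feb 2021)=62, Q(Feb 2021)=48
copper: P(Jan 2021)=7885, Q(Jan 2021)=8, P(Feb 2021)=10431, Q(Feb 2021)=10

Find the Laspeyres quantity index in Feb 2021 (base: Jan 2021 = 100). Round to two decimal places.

124.80

Laspeyres quantity index uses base-period prices as weights.
ΣP(Jan 2021)·Q(Feb 2021) = 65×48 + 7885×10 = 3120 + 78850 = 81970
ΣP(Jan 2021)·Q(Jan 2021) = 65×40 + 7885×8 = 2600 + 63080 = 65680
Index = 81970 / 65680 × 100 = 124.8021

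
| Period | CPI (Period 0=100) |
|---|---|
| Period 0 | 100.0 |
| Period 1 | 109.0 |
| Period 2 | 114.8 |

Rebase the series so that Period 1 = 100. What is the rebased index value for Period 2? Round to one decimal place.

Rebased(Period 2) = 114.8 / 109.0 × 100 = 105.3211

105.3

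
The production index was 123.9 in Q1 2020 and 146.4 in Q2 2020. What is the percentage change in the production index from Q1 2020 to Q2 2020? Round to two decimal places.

Change = (146.4 − 123.9) / 123.9 × 100
       = 22.5 / 123.9 × 100 = 18.1598%

18.16%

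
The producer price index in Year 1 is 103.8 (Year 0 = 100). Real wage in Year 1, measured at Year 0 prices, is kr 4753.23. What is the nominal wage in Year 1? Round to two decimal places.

Nominal = Real × (Index/100) = 4753.23 × (103.8/100)
        = 4753.23 × 1.038 = 4933.8527

4933.85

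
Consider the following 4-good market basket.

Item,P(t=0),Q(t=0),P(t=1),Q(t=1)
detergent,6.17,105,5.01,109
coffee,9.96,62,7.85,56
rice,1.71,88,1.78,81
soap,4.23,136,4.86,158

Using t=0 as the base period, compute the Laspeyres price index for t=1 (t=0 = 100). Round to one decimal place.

Laspeyres price index uses base-period quantities as weights.
ΣP(t=1)·Q(t=0) = 5.01×105 + 7.85×62 + 1.78×88 + 4.86×136 = 526.05 + 486.7 + 156.64 + 660.96 = 1830.35
ΣP(t=0)·Q(t=0) = 6.17×105 + 9.96×62 + 1.71×88 + 4.23×136 = 647.85 + 617.52 + 150.48 + 575.28 = 1991.13
Index = 1830.35 / 1991.13 × 100 = 91.9252

91.9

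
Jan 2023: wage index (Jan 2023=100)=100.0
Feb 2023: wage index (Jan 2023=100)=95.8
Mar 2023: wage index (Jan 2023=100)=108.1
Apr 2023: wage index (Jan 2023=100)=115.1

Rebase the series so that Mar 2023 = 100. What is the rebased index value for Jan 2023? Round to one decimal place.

Rebased(Jan 2023) = 100.0 / 108.1 × 100 = 92.5069

92.5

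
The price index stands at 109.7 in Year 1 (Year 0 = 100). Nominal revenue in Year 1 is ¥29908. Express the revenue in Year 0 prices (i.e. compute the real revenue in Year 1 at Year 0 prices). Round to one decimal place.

27263.4

Real = Nominal ÷ (Index/100) = 29908 ÷ (109.7/100)
     = 29908 ÷ 1.097 = 27263.4458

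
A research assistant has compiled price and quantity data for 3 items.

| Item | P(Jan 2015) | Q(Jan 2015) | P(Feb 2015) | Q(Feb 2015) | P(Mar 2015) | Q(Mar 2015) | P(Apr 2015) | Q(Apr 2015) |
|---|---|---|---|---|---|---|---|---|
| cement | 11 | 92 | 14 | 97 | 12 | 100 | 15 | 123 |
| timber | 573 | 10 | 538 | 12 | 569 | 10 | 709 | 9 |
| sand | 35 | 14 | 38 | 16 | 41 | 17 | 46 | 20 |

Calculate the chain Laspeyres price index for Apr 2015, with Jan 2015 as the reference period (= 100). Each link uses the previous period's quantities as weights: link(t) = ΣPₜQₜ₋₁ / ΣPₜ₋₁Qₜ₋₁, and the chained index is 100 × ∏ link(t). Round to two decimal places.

Link Jan 2015→Feb 2015:
ΣP(Feb 2015)Q(Jan 2015) = 14×92 + 538×10 + 38×14 = 1288 + 5380 + 532 = 7200
ΣP(Jan 2015)Q(Jan 2015) = 11×92 + 573×10 + 35×14 = 1012 + 5730 + 490 = 7232
link = 7200/7232 = 0.995575
Link Feb 2015→Mar 2015:
ΣP(Mar 2015)Q(Feb 2015) = 12×97 + 569×12 + 41×16 = 1164 + 6828 + 656 = 8648
ΣP(Feb 2015)Q(Feb 2015) = 14×97 + 538×12 + 38×16 = 1358 + 6456 + 608 = 8422
link = 8648/8422 = 1.026834
Link Mar 2015→Apr 2015:
ΣP(Apr 2015)Q(Mar 2015) = 15×100 + 709×10 + 46×17 = 1500 + 7090 + 782 = 9372
ΣP(Mar 2015)Q(Mar 2015) = 12×100 + 569×10 + 41×17 = 1200 + 5690 + 697 = 7587
link = 9372/7587 = 1.235271
Chained index = 100 × 0.995575 × 1.026834 × 1.235271 = 126.2806

126.28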